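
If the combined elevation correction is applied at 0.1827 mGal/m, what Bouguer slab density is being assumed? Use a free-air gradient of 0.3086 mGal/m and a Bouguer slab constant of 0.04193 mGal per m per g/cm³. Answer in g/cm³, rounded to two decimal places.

0.1827 = 0.3086 − 0.04193 × ρ
ρ = (0.3086 − 0.1827) / 0.04193 = 3.00 g/cm³

3.00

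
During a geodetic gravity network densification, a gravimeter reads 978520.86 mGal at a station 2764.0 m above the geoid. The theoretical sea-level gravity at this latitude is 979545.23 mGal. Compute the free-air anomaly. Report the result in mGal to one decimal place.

-171.4

Free-air correction = 0.3086 × 2764.0 = 852.97 mGal
Free-air anomaly = 978520.86 − 979545.23 + (852.97) = -171.40 mGal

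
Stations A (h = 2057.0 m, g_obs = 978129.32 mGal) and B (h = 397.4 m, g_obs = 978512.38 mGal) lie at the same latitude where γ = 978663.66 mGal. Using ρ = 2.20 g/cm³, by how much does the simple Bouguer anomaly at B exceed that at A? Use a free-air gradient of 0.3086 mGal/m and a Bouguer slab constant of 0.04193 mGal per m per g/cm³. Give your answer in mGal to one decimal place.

24.0

Δg_SB(A) = 978129.32 − 978663.66 + 0.3086×2057.0 − 0.04193×2.20×2057.0 = -89.30 mGal
Δg_SB(B) = 978512.38 − 978663.66 + 0.3086×397.4 − 0.04193×2.20×397.4 = -65.30 mGal
Difference = -65.30 − (-89.30) = 24.00 mGal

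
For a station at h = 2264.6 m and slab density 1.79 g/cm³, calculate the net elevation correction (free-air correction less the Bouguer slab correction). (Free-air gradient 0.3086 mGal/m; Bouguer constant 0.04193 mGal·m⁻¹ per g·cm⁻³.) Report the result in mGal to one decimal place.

528.9

Combined gradient = 0.3086 − 0.04193 × 1.79 = 0.2335453 mGal/m
Combined elevation correction = 0.2335453 × 2264.6 = 528.9 mGal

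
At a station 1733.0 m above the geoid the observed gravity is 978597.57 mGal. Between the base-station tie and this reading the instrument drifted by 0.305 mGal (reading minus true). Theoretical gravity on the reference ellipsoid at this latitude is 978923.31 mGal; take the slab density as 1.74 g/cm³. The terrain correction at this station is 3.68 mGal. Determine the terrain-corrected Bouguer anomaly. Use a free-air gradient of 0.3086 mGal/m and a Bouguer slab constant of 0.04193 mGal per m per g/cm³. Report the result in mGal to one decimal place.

Drift-corrected reading = 978597.57 − (0.305) = 978597.265 mGal
Free-air correction = 0.3086 × 1733.0 = 534.80 mGal
Free-air anomaly = 978597.265 − 978923.31 + (534.80) = 208.755 mGal
Bouguer slab correction = 0.04193 × 1.74 × 1733.0 = 126.44 mGal
Simple Bouguer anomaly = 208.755 − (126.44) = 82.315 mGal
Complete Bouguer anomaly = 82.315 + 3.68 = 85.995 mGal

86.0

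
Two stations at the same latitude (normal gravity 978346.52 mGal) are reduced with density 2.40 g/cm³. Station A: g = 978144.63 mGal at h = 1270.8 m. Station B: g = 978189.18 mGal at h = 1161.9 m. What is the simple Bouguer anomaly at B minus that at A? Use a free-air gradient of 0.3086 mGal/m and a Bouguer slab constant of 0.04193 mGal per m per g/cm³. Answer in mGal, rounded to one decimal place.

21.9

Δg_SB(A) = 978144.63 − 978346.52 + 0.3086×1270.8 − 0.04193×2.40×1270.8 = 62.40 mGal
Δg_SB(B) = 978189.18 − 978346.52 + 0.3086×1161.9 − 0.04193×2.40×1161.9 = 84.30 mGal
Difference = 84.30 − (62.40) = 21.90 mGal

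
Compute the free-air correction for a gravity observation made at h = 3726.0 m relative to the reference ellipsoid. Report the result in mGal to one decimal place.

1149.8

Free-air correction = 0.3086 × 3726.0 = 1149.8 mGal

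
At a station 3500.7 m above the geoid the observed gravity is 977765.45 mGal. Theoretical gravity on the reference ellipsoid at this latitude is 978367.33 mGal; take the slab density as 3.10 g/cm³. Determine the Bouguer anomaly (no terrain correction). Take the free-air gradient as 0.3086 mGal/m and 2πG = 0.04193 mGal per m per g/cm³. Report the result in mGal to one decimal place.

23.4

Free-air correction = 0.3086 × 3500.7 = 1080.32 mGal
Free-air anomaly = 977765.45 − 978367.33 + (1080.32) = 478.44 mGal
Bouguer slab correction = 0.04193 × 3.10 × 3500.7 = 455.03 mGal
Simple Bouguer anomaly = 478.44 − (455.03) = 23.41 mGal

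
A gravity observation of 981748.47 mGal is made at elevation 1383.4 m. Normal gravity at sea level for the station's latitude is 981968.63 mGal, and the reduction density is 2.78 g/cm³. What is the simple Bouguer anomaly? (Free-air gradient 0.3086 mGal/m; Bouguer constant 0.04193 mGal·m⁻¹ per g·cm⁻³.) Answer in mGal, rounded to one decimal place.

Free-air correction = 0.3086 × 1383.4 = 426.92 mGal
Free-air anomaly = 981748.47 − 981968.63 + (426.92) = 206.76 mGal
Bouguer slab correction = 0.04193 × 2.78 × 1383.4 = 161.26 mGal
Simple Bouguer anomaly = 206.76 − (161.26) = 45.50 mGal

45.5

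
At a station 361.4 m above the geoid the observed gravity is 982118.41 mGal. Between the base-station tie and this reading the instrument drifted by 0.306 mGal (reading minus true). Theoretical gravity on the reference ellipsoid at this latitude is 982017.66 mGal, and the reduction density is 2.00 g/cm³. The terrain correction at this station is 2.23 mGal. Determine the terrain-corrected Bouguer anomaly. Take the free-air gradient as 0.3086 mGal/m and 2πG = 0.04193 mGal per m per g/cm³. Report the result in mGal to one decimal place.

Drift-corrected reading = 982118.41 − (0.306) = 982118.104 mGal
Free-air correction = 0.3086 × 361.4 = 111.53 mGal
Free-air anomaly = 982118.104 − 982017.66 + (111.53) = 211.974 mGal
Bouguer slab correction = 0.04193 × 2.00 × 361.4 = 30.31 mGal
Simple Bouguer anomaly = 211.974 − (30.31) = 181.664 mGal
Complete Bouguer anomaly = 181.664 + 2.23 = 183.894 mGal

183.9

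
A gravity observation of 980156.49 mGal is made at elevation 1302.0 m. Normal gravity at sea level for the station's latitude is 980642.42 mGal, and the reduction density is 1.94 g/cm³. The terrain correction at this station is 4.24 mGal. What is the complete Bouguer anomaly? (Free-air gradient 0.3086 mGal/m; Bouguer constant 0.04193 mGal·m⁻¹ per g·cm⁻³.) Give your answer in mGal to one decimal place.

Free-air correction = 0.3086 × 1302.0 = 401.80 mGal
Free-air anomaly = 980156.49 − 980642.42 + (401.80) = -84.13 mGal
Bouguer slab correction = 0.04193 × 1.94 × 1302.0 = 105.91 mGal
Simple Bouguer anomaly = -84.13 − (105.91) = -190.04 mGal
Complete Bouguer anomaly = -190.04 + 4.24 = -185.80 mGal

-185.8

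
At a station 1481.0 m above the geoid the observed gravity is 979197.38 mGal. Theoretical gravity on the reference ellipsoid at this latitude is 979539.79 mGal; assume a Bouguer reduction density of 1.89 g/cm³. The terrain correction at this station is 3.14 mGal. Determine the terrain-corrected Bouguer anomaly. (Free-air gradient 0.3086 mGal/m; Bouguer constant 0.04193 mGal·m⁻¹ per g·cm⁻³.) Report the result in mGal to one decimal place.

Free-air correction = 0.3086 × 1481.0 = 457.04 mGal
Free-air anomaly = 979197.38 − 979539.79 + (457.04) = 114.63 mGal
Bouguer slab correction = 0.04193 × 1.89 × 1481.0 = 117.37 mGal
Simple Bouguer anomaly = 114.63 − (117.37) = -2.74 mGal
Complete Bouguer anomaly = -2.74 + 3.14 = 0.40 mGal

0.4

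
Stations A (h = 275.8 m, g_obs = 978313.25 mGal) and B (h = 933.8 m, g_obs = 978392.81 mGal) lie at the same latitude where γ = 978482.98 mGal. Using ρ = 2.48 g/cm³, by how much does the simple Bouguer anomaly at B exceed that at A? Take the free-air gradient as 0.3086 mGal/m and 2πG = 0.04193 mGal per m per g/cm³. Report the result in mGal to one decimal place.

214.2

Δg_SB(A) = 978313.25 − 978482.98 + 0.3086×275.8 − 0.04193×2.48×275.8 = -113.30 mGal
Δg_SB(B) = 978392.81 − 978482.98 + 0.3086×933.8 − 0.04193×2.48×933.8 = 100.90 mGal
Difference = 100.90 − (-113.30) = 214.20 mGal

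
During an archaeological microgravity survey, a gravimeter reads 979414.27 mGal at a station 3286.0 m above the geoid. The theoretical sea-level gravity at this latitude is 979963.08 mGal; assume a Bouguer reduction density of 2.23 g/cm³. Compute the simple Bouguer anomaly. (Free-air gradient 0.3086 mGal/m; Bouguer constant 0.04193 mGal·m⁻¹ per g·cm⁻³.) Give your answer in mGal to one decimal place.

Free-air correction = 0.3086 × 3286.0 = 1014.06 mGal
Free-air anomaly = 979414.27 − 979963.08 + (1014.06) = 465.25 mGal
Bouguer slab correction = 0.04193 × 2.23 × 3286.0 = 307.25 mGal
Simple Bouguer anomaly = 465.25 − (307.25) = 158.00 mGal

158.0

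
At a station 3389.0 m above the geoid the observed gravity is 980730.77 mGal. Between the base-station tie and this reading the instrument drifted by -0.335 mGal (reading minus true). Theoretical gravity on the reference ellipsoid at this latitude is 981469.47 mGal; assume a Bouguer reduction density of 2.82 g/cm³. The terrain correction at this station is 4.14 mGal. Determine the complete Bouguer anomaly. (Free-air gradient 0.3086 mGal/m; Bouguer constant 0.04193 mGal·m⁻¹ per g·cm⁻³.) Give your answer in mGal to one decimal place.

Drift-corrected reading = 980730.77 − (-0.335) = 980731.105 mGal
Free-air correction = 0.3086 × 3389.0 = 1045.85 mGal
Free-air anomaly = 980731.105 − 981469.47 + (1045.85) = 307.485 mGal
Bouguer slab correction = 0.04193 × 2.82 × 3389.0 = 400.72 mGal
Simple Bouguer anomaly = 307.485 − (400.72) = -93.235 mGal
Complete Bouguer anomaly = -93.235 + 4.14 = -89.095 mGal

-89.1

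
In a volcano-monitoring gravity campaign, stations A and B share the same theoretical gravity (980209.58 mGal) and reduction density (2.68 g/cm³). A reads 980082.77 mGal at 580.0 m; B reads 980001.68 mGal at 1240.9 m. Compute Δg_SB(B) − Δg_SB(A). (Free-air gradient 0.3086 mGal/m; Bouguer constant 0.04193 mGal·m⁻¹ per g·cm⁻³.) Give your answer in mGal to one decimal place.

Δg_SB(A) = 980082.77 − 980209.58 + 0.3086×580.0 − 0.04193×2.68×580.0 = -13.00 mGal
Δg_SB(B) = 980001.68 − 980209.58 + 0.3086×1240.9 − 0.04193×2.68×1240.9 = 35.60 mGal
Difference = 35.60 − (-13.00) = 48.60 mGal

48.6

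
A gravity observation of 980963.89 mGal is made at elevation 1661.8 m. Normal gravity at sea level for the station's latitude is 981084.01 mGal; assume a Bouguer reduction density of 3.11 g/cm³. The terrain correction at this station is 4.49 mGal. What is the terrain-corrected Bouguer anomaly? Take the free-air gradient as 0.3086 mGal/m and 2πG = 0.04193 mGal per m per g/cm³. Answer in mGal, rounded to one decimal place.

Free-air correction = 0.3086 × 1661.8 = 512.83 mGal
Free-air anomaly = 980963.89 − 981084.01 + (512.83) = 392.71 mGal
Bouguer slab correction = 0.04193 × 3.11 × 1661.8 = 216.70 mGal
Simple Bouguer anomaly = 392.71 − (216.70) = 176.01 mGal
Complete Bouguer anomaly = 176.01 + 4.49 = 180.50 mGal

180.5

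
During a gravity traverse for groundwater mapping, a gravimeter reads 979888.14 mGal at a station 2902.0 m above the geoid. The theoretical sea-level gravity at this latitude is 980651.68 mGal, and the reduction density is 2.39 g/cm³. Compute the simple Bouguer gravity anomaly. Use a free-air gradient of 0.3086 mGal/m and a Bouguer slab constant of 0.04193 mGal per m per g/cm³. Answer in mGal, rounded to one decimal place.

Free-air correction = 0.3086 × 2902.0 = 895.56 mGal
Free-air anomaly = 979888.14 − 980651.68 + (895.56) = 132.02 mGal
Bouguer slab correction = 0.04193 × 2.39 × 2902.0 = 290.82 mGal
Simple Bouguer anomaly = 132.02 − (290.82) = -158.80 mGal

-158.8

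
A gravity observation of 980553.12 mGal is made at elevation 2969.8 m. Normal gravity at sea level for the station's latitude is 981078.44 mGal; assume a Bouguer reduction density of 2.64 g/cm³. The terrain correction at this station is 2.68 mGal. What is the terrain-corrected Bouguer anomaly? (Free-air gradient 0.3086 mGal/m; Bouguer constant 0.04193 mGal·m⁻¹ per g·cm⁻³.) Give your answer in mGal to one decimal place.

Free-air correction = 0.3086 × 2969.8 = 916.48 mGal
Free-air anomaly = 980553.12 − 981078.44 + (916.48) = 391.16 mGal
Bouguer slab correction = 0.04193 × 2.64 × 2969.8 = 328.74 mGal
Simple Bouguer anomaly = 391.16 − (328.74) = 62.42 mGal
Complete Bouguer anomaly = 62.42 + 2.68 = 65.10 mGal

65.1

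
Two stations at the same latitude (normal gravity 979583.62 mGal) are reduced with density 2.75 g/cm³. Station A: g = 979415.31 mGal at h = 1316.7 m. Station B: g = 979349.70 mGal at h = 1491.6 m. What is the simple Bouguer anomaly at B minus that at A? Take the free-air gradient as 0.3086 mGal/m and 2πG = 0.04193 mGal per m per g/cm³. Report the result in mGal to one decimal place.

Δg_SB(A) = 979415.31 − 979583.62 + 0.3086×1316.7 − 0.04193×2.75×1316.7 = 86.20 mGal
Δg_SB(B) = 979349.70 − 979583.62 + 0.3086×1491.6 − 0.04193×2.75×1491.6 = 54.40 mGal
Difference = 54.40 − (86.20) = -31.80 mGal

-31.8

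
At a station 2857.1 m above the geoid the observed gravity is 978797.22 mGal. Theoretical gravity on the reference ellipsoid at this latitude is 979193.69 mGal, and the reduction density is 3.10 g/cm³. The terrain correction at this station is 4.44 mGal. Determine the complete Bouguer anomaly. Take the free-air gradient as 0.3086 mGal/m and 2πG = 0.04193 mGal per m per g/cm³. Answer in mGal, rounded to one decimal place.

118.3

Free-air correction = 0.3086 × 2857.1 = 881.70 mGal
Free-air anomaly = 978797.22 − 979193.69 + (881.70) = 485.23 mGal
Bouguer slab correction = 0.04193 × 3.10 × 2857.1 = 371.37 mGal
Simple Bouguer anomaly = 485.23 − (371.37) = 113.86 mGal
Complete Bouguer anomaly = 113.86 + 4.44 = 118.30 mGal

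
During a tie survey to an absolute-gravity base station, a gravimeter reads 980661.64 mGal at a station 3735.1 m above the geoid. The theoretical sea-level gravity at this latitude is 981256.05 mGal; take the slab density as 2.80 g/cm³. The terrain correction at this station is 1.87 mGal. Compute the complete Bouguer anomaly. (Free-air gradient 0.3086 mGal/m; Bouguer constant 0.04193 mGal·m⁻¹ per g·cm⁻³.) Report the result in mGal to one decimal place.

Free-air correction = 0.3086 × 3735.1 = 1152.65 mGal
Free-air anomaly = 980661.64 − 981256.05 + (1152.65) = 558.24 mGal
Bouguer slab correction = 0.04193 × 2.80 × 3735.1 = 438.52 mGal
Simple Bouguer anomaly = 558.24 − (438.52) = 119.72 mGal
Complete Bouguer anomaly = 119.72 + 1.87 = 121.59 mGal

121.6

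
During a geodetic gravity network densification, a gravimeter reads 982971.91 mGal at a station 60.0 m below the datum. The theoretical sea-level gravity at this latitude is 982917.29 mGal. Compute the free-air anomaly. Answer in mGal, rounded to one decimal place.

36.1

Free-air correction = 0.3086 × -60.0 = -18.52 mGal
Free-air anomaly = 982971.91 − 982917.29 + (-18.52) = 36.10 mGal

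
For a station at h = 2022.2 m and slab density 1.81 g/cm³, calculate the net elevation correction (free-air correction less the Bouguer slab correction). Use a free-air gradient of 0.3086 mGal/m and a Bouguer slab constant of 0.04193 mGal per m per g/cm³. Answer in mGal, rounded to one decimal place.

470.6

Combined gradient = 0.3086 − 0.04193 × 1.81 = 0.2327067 mGal/m
Combined elevation correction = 0.2327067 × 2022.2 = 470.6 mGal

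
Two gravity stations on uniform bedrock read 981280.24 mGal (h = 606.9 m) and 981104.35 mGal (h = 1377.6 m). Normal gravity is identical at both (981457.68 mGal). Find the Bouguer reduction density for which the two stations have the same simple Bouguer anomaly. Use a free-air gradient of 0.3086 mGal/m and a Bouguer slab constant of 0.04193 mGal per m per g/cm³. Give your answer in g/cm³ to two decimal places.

Δg_obs = 981104.35 − 981280.24 = -175.89 mGal over Δh = 1377.6 − 606.9 = 770.7 m
Equal Bouguer anomalies ⇒ Δg_obs + (0.3086 − 0.04193ρ)·Δh = 0
0.3086 − 0.04193ρ = −Δg_obs/Δh = 0.22822
ρ = (0.3086 − 0.22822) / 0.04193 = 1.92 g/cm³

1.92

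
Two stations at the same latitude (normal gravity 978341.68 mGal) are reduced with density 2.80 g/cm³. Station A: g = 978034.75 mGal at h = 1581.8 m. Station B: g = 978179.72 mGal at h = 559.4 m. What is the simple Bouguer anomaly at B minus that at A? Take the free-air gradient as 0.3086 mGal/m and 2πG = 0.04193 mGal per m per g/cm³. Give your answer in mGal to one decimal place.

Δg_SB(A) = 978034.75 − 978341.68 + 0.3086×1581.8 − 0.04193×2.80×1581.8 = -4.50 mGal
Δg_SB(B) = 978179.72 − 978341.68 + 0.3086×559.4 − 0.04193×2.80×559.4 = -55.00 mGal
Difference = -55.00 − (-4.50) = -50.50 mGal

-50.5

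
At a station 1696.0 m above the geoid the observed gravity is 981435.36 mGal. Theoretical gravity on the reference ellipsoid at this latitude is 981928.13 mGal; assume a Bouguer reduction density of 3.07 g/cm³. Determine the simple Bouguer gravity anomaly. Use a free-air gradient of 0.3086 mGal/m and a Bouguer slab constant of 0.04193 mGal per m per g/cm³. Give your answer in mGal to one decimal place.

Free-air correction = 0.3086 × 1696.0 = 523.39 mGal
Free-air anomaly = 981435.36 − 981928.13 + (523.39) = 30.62 mGal
Bouguer slab correction = 0.04193 × 3.07 × 1696.0 = 218.32 mGal
Simple Bouguer anomaly = 30.62 − (218.32) = -187.70 mGal

-187.7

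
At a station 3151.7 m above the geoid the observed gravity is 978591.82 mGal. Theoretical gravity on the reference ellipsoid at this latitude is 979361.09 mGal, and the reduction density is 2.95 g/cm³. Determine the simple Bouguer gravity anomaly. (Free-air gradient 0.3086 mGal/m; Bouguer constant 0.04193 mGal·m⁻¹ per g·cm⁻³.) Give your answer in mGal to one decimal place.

-186.5

Free-air correction = 0.3086 × 3151.7 = 972.61 mGal
Free-air anomaly = 978591.82 − 979361.09 + (972.61) = 203.34 mGal
Bouguer slab correction = 0.04193 × 2.95 × 3151.7 = 389.84 mGal
Simple Bouguer anomaly = 203.34 − (389.84) = -186.50 mGal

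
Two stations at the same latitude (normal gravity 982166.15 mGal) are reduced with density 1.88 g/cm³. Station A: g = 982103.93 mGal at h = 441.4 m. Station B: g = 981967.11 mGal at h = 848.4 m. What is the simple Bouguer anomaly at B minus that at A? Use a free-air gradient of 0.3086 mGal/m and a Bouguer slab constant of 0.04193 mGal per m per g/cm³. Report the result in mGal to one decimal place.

Δg_SB(A) = 982103.93 − 982166.15 + 0.3086×441.4 − 0.04193×1.88×441.4 = 39.20 mGal
Δg_SB(B) = 981967.11 − 982166.15 + 0.3086×848.4 − 0.04193×1.88×848.4 = -4.10 mGal
Difference = -4.10 − (39.20) = -43.30 mGal

-43.3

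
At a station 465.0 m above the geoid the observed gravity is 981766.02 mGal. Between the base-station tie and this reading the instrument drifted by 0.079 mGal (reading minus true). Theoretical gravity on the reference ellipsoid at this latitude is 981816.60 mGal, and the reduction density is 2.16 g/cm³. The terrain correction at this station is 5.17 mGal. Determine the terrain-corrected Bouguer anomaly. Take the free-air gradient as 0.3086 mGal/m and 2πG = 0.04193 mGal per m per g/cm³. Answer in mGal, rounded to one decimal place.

55.9

Drift-corrected reading = 981766.02 − (0.079) = 981765.941 mGal
Free-air correction = 0.3086 × 465.0 = 143.50 mGal
Free-air anomaly = 981765.941 − 981816.60 + (143.50) = 92.841 mGal
Bouguer slab correction = 0.04193 × 2.16 × 465.0 = 42.11 mGal
Simple Bouguer anomaly = 92.841 − (42.11) = 50.731 mGal
Complete Bouguer anomaly = 50.731 + 5.17 = 55.901 mGal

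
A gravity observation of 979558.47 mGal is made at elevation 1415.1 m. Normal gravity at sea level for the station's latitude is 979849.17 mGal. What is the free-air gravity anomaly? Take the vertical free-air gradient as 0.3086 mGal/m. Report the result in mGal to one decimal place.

146.0

Free-air correction = 0.3086 × 1415.1 = 436.70 mGal
Free-air anomaly = 979558.47 − 979849.17 + (436.70) = 146.00 mGal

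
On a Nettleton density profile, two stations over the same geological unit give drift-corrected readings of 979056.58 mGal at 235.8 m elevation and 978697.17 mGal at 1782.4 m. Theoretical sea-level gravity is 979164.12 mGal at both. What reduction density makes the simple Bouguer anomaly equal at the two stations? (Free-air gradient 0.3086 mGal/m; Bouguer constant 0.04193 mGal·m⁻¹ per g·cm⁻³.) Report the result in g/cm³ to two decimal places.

Δg_obs = 978697.17 − 979056.58 = -359.41 mGal over Δh = 1782.4 − 235.8 = 1546.6 m
Equal Bouguer anomalies ⇒ Δg_obs + (0.3086 − 0.04193ρ)·Δh = 0
0.3086 − 0.04193ρ = −Δg_obs/Δh = 0.23239
ρ = (0.3086 − 0.23239) / 0.04193 = 1.82 g/cm³

1.82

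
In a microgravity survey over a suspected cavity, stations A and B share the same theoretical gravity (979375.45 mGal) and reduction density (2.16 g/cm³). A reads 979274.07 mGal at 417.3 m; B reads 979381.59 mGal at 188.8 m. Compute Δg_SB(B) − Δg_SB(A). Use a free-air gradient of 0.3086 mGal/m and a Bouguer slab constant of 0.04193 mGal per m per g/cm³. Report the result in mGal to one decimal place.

Δg_SB(A) = 979274.07 − 979375.45 + 0.3086×417.3 − 0.04193×2.16×417.3 = -10.40 mGal
Δg_SB(B) = 979381.59 − 979375.45 + 0.3086×188.8 − 0.04193×2.16×188.8 = 47.30 mGal
Difference = 47.30 − (-10.40) = 57.70 mGal

57.7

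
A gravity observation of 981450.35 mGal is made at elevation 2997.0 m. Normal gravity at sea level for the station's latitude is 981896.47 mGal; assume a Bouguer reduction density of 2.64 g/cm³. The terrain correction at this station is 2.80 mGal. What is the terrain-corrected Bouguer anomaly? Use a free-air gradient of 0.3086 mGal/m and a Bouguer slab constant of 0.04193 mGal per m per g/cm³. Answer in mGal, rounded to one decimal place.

149.8

Free-air correction = 0.3086 × 2997.0 = 924.87 mGal
Free-air anomaly = 981450.35 − 981896.47 + (924.87) = 478.75 mGal
Bouguer slab correction = 0.04193 × 2.64 × 2997.0 = 331.75 mGal
Simple Bouguer anomaly = 478.75 − (331.75) = 147.00 mGal
Complete Bouguer anomaly = 147.00 + 2.80 = 149.80 mGal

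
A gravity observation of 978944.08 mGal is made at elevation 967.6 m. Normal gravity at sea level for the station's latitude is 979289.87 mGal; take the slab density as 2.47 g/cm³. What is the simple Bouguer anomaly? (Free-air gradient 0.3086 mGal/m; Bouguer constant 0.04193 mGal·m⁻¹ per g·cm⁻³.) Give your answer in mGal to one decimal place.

Free-air correction = 0.3086 × 967.6 = 298.60 mGal
Free-air anomaly = 978944.08 − 979289.87 + (298.60) = -47.19 mGal
Bouguer slab correction = 0.04193 × 2.47 × 967.6 = 100.21 mGal
Simple Bouguer anomaly = -47.19 − (100.21) = -147.40 mGal

-147.4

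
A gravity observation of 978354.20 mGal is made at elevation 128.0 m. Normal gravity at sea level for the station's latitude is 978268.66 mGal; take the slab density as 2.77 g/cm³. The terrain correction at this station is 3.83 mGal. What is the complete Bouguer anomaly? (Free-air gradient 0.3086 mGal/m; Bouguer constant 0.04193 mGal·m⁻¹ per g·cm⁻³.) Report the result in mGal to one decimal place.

Free-air correction = 0.3086 × 128.0 = 39.50 mGal
Free-air anomaly = 978354.20 − 978268.66 + (39.50) = 125.04 mGal
Bouguer slab correction = 0.04193 × 2.77 × 128.0 = 14.87 mGal
Simple Bouguer anomaly = 125.04 − (14.87) = 110.17 mGal
Complete Bouguer anomaly = 110.17 + 3.83 = 114.00 mGal

114.0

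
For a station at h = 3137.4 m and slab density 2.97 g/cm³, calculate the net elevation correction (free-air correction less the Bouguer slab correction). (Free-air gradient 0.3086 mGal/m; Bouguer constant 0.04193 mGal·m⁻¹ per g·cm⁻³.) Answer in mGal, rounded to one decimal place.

577.5

Combined gradient = 0.3086 − 0.04193 × 2.97 = 0.1840679 mGal/m
Combined elevation correction = 0.1840679 × 3137.4 = 577.5 mGal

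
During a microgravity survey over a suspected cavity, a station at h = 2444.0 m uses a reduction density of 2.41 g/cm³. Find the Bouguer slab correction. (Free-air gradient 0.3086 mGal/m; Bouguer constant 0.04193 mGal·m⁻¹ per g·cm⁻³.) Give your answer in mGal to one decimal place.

Bouguer slab correction = 0.04193 × 2.41 × 2444.0 = 247.0 mGal

247.0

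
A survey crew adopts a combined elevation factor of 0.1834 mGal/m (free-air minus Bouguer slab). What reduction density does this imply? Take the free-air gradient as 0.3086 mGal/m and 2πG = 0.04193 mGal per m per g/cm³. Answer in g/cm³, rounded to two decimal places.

0.1834 = 0.3086 − 0.04193 × ρ
ρ = (0.3086 − 0.1834) / 0.04193 = 2.99 g/cm³

2.99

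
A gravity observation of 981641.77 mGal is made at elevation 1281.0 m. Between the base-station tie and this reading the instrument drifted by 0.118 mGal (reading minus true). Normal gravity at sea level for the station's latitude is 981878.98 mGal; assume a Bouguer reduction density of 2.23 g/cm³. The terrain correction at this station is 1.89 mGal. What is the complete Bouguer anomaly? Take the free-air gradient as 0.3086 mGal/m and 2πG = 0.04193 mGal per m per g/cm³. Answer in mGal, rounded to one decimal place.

40.1

Drift-corrected reading = 981641.77 − (0.118) = 981641.652 mGal
Free-air correction = 0.3086 × 1281.0 = 395.32 mGal
Free-air anomaly = 981641.652 − 981878.98 + (395.32) = 157.992 mGal
Bouguer slab correction = 0.04193 × 2.23 × 1281.0 = 119.78 mGal
Simple Bouguer anomaly = 157.992 − (119.78) = 38.212 mGal
Complete Bouguer anomaly = 38.212 + 1.89 = 40.102 mGal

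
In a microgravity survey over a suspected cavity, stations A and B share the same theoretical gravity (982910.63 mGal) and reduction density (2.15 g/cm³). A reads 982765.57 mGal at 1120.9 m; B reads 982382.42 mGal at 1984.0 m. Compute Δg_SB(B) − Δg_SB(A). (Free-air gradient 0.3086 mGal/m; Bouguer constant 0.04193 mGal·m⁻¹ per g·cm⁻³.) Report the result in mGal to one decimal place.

-194.6

Δg_SB(A) = 982765.57 − 982910.63 + 0.3086×1120.9 − 0.04193×2.15×1120.9 = 99.80 mGal
Δg_SB(B) = 982382.42 − 982910.63 + 0.3086×1984.0 − 0.04193×2.15×1984.0 = -94.80 mGal
Difference = -94.80 − (99.80) = -194.60 mGal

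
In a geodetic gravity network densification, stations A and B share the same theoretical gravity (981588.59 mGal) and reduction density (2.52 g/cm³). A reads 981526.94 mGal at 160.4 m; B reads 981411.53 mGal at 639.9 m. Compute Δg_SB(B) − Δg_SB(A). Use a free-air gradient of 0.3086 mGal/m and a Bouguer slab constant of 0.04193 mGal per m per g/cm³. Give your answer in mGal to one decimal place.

Δg_SB(A) = 981526.94 − 981588.59 + 0.3086×160.4 − 0.04193×2.52×160.4 = -29.10 mGal
Δg_SB(B) = 981411.53 − 981588.59 + 0.3086×639.9 − 0.04193×2.52×639.9 = -47.20 mGal
Difference = -47.20 − (-29.10) = -18.10 mGal

-18.1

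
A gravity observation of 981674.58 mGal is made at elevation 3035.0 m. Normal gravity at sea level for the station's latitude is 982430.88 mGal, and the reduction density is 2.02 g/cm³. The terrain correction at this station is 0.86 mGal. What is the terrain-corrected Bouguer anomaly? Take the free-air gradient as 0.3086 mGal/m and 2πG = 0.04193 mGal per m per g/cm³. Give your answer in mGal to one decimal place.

Free-air correction = 0.3086 × 3035.0 = 936.60 mGal
Free-air anomaly = 981674.58 − 982430.88 + (936.60) = 180.30 mGal
Bouguer slab correction = 0.04193 × 2.02 × 3035.0 = 257.06 mGal
Simple Bouguer anomaly = 180.30 − (257.06) = -76.76 mGal
Complete Bouguer anomaly = -76.76 + 0.86 = -75.90 mGal

-75.9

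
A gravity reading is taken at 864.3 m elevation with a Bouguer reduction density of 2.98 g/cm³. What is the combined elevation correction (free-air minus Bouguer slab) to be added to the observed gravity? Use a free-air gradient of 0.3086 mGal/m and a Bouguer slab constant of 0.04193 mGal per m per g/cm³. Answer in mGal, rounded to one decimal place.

158.7

Combined gradient = 0.3086 − 0.04193 × 2.98 = 0.1836486 mGal/m
Combined elevation correction = 0.1836486 × 864.3 = 158.7 mGal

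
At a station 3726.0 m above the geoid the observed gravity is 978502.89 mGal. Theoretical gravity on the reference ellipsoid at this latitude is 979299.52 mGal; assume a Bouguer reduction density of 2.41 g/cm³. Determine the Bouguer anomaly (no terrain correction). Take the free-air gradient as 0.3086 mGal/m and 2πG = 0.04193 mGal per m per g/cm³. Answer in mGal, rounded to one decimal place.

Free-air correction = 0.3086 × 3726.0 = 1149.84 mGal
Free-air anomaly = 978502.89 − 979299.52 + (1149.84) = 353.21 mGal
Bouguer slab correction = 0.04193 × 2.41 × 3726.0 = 376.52 mGal
Simple Bouguer anomaly = 353.21 − (376.52) = -23.31 mGal

-23.3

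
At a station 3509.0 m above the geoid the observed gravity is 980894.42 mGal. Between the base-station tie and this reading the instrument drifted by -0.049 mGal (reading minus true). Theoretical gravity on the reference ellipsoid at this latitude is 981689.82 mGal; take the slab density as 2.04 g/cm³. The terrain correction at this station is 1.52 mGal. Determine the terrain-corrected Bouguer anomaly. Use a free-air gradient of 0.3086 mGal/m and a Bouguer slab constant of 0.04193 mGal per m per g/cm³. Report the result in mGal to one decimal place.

Drift-corrected reading = 980894.42 − (-0.049) = 980894.469 mGal
Free-air correction = 0.3086 × 3509.0 = 1082.88 mGal
Free-air anomaly = 980894.469 − 981689.82 + (1082.88) = 287.529 mGal
Bouguer slab correction = 0.04193 × 2.04 × 3509.0 = 300.15 mGal
Simple Bouguer anomaly = 287.529 − (300.15) = -12.621 mGal
Complete Bouguer anomaly = -12.621 + 1.52 = -11.101 mGal

-11.1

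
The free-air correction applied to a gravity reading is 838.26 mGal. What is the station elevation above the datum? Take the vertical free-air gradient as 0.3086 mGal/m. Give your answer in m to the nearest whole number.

h = 838.26 / 0.3086 = 2716.33 m

2716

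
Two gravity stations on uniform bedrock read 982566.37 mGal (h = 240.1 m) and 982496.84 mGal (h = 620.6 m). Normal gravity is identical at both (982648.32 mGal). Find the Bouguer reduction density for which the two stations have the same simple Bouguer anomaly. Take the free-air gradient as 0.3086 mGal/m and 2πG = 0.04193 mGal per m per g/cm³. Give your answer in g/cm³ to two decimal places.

3.00

Δg_obs = 982496.84 − 982566.37 = -69.53 mGal over Δh = 620.6 − 240.1 = 380.5 m
Equal Bouguer anomalies ⇒ Δg_obs + (0.3086 − 0.04193ρ)·Δh = 0
0.3086 − 0.04193ρ = −Δg_obs/Δh = 0.18273
ρ = (0.3086 − 0.18273) / 0.04193 = 3.00 g/cm³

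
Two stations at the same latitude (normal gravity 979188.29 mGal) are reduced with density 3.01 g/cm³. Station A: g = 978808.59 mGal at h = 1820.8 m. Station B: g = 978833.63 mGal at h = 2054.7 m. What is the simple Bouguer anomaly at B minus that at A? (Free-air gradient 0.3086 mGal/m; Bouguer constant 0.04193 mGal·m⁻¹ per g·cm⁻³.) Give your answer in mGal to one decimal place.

Δg_SB(A) = 978808.59 − 979188.29 + 0.3086×1820.8 − 0.04193×3.01×1820.8 = -47.60 mGal
Δg_SB(B) = 978833.63 − 979188.29 + 0.3086×2054.7 − 0.04193×3.01×2054.7 = 20.10 mGal
Difference = 20.10 − (-47.60) = 67.70 mGal

67.7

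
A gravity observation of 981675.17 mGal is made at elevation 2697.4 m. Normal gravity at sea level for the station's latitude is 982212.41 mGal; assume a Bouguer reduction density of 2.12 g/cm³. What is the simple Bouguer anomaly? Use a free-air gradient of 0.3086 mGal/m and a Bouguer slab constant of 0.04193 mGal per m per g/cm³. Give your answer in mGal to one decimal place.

55.4

Free-air correction = 0.3086 × 2697.4 = 832.42 mGal
Free-air anomaly = 981675.17 − 982212.41 + (832.42) = 295.18 mGal
Bouguer slab correction = 0.04193 × 2.12 × 2697.4 = 239.78 mGal
Simple Bouguer anomaly = 295.18 − (239.78) = 55.40 mGal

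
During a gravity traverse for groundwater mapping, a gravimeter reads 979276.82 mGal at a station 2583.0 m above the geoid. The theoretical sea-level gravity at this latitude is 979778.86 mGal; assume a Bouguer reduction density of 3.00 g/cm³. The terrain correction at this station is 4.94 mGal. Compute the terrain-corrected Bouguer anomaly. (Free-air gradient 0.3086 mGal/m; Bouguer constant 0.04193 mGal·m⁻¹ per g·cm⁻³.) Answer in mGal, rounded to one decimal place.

Free-air correction = 0.3086 × 2583.0 = 797.11 mGal
Free-air anomaly = 979276.82 − 979778.86 + (797.11) = 295.07 mGal
Bouguer slab correction = 0.04193 × 3.00 × 2583.0 = 324.92 mGal
Simple Bouguer anomaly = 295.07 − (324.92) = -29.85 mGal
Complete Bouguer anomaly = -29.85 + 4.94 = -24.91 mGal

-24.9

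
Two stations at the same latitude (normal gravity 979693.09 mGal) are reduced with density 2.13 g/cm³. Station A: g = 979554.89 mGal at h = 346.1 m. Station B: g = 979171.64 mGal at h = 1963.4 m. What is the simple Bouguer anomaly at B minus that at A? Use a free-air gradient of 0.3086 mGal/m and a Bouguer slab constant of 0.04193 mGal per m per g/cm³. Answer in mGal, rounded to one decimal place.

-28.6

Δg_SB(A) = 979554.89 − 979693.09 + 0.3086×346.1 − 0.04193×2.13×346.1 = -62.30 mGal
Δg_SB(B) = 979171.64 − 979693.09 + 0.3086×1963.4 − 0.04193×2.13×1963.4 = -90.90 mGal
Difference = -90.90 − (-62.30) = -28.60 mGal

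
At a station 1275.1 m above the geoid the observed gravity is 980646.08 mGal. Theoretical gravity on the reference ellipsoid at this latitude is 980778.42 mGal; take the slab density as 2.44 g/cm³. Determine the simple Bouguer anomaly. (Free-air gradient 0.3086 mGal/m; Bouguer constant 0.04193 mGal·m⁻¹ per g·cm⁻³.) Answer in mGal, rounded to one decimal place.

130.7

Free-air correction = 0.3086 × 1275.1 = 393.50 mGal
Free-air anomaly = 980646.08 − 980778.42 + (393.50) = 261.16 mGal
Bouguer slab correction = 0.04193 × 2.44 × 1275.1 = 130.45 mGal
Simple Bouguer anomaly = 261.16 − (130.45) = 130.71 mGal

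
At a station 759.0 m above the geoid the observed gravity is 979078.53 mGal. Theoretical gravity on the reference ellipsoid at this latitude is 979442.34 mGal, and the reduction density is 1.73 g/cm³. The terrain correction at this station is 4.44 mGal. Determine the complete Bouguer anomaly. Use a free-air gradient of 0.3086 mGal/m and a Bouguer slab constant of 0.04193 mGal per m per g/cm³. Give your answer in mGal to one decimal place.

-180.2

Free-air correction = 0.3086 × 759.0 = 234.23 mGal
Free-air anomaly = 979078.53 − 979442.34 + (234.23) = -129.58 mGal
Bouguer slab correction = 0.04193 × 1.73 × 759.0 = 55.06 mGal
Simple Bouguer anomaly = -129.58 − (55.06) = -184.64 mGal
Complete Bouguer anomaly = -184.64 + 4.44 = -180.20 mGal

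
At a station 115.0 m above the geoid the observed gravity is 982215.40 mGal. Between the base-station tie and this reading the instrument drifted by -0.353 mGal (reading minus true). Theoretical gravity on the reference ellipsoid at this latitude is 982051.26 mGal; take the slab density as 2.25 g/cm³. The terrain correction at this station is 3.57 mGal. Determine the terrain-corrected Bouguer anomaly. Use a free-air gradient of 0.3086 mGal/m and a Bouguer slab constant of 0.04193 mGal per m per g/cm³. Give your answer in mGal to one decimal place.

192.7

Drift-corrected reading = 982215.40 − (-0.353) = 982215.753 mGal
Free-air correction = 0.3086 × 115.0 = 35.49 mGal
Free-air anomaly = 982215.753 − 982051.26 + (35.49) = 199.983 mGal
Bouguer slab correction = 0.04193 × 2.25 × 115.0 = 10.85 mGal
Simple Bouguer anomaly = 199.983 − (10.85) = 189.133 mGal
Complete Bouguer anomaly = 189.133 + 3.57 = 192.703 mGal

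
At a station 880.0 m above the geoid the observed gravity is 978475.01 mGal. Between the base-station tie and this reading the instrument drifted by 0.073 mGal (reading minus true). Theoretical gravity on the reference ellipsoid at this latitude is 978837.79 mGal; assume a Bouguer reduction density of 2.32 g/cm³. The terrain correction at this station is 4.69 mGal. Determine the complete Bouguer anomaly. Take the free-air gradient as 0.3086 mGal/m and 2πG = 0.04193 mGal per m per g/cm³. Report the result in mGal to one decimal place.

Drift-corrected reading = 978475.01 − (0.073) = 978474.937 mGal
Free-air correction = 0.3086 × 880.0 = 271.57 mGal
Free-air anomaly = 978474.937 − 978837.79 + (271.57) = -91.283 mGal
Bouguer slab correction = 0.04193 × 2.32 × 880.0 = 85.60 mGal
Simple Bouguer anomaly = -91.283 − (85.60) = -176.883 mGal
Complete Bouguer anomaly = -176.883 + 4.69 = -172.193 mGal

-172.2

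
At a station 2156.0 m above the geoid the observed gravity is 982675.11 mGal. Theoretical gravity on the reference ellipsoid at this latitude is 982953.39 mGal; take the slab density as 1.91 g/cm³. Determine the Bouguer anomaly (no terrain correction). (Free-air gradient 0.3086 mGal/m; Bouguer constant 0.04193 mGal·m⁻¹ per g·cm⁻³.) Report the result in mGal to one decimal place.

Free-air correction = 0.3086 × 2156.0 = 665.34 mGal
Free-air anomaly = 982675.11 − 982953.39 + (665.34) = 387.06 mGal
Bouguer slab correction = 0.04193 × 1.91 × 2156.0 = 172.67 mGal
Simple Bouguer anomaly = 387.06 − (172.67) = 214.39 mGal

214.4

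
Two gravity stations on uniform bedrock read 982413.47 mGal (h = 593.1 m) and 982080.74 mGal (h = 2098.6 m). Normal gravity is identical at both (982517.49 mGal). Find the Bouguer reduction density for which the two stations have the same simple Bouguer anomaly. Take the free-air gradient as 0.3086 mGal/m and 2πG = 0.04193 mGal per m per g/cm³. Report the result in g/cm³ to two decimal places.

Δg_obs = 982080.74 − 982413.47 = -332.73 mGal over Δh = 2098.6 − 593.1 = 1505.5 m
Equal Bouguer anomalies ⇒ Δg_obs + (0.3086 − 0.04193ρ)·Δh = 0
0.3086 − 0.04193ρ = −Δg_obs/Δh = 0.22101
ρ = (0.3086 − 0.22101) / 0.04193 = 2.09 g/cm³

2.09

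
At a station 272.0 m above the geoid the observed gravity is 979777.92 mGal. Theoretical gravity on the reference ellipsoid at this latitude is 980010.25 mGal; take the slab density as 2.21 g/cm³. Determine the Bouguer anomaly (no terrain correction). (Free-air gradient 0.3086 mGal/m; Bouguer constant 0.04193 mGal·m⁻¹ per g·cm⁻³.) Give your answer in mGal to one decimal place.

Free-air correction = 0.3086 × 272.0 = 83.94 mGal
Free-air anomaly = 979777.92 − 980010.25 + (83.94) = -148.39 mGal
Bouguer slab correction = 0.04193 × 2.21 × 272.0 = 25.20 mGal
Simple Bouguer anomaly = -148.39 − (25.20) = -173.59 mGal

-173.6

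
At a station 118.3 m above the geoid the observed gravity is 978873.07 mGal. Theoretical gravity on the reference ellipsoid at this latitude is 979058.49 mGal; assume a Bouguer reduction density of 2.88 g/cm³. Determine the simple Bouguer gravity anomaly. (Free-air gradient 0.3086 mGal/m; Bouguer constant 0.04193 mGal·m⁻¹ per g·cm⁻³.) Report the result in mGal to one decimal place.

-163.2

Free-air correction = 0.3086 × 118.3 = 36.51 mGal
Free-air anomaly = 978873.07 − 979058.49 + (36.51) = -148.91 mGal
Bouguer slab correction = 0.04193 × 2.88 × 118.3 = 14.29 mGal
Simple Bouguer anomaly = -148.91 − (14.29) = -163.20 mGal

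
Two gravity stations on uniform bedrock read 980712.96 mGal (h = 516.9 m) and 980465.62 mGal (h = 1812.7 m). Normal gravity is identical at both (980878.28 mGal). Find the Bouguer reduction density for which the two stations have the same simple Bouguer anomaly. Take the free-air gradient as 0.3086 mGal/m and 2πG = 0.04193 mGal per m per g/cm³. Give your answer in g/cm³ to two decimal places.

2.81

Δg_obs = 980465.62 − 980712.96 = -247.34 mGal over Δh = 1812.7 − 516.9 = 1295.8 m
Equal Bouguer anomalies ⇒ Δg_obs + (0.3086 − 0.04193ρ)·Δh = 0
0.3086 − 0.04193ρ = −Δg_obs/Δh = 0.19088
ρ = (0.3086 − 0.19088) / 0.04193 = 2.81 g/cm³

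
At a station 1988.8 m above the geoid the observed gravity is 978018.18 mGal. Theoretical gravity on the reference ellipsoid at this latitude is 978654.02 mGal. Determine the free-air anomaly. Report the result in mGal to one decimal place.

Free-air correction = 0.3086 × 1988.8 = 613.74 mGal
Free-air anomaly = 978018.18 − 978654.02 + (613.74) = -22.10 mGal

-22.1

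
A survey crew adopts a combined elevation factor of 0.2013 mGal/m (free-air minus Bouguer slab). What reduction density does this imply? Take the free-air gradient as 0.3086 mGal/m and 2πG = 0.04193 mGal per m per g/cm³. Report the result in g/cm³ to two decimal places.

2.56

0.2013 = 0.3086 − 0.04193 × ρ
ρ = (0.3086 − 0.2013) / 0.04193 = 2.56 g/cm³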